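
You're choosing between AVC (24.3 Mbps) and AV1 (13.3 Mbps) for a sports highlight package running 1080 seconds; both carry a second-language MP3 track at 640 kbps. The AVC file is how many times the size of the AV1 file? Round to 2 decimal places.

1.79

Audio: 640 kbps = 0.640 Mbps.
AVC: 24.940 Mbps × 1080 s = 26935.2 Mb = 3.367 GB.
AV1: 13.940 Mbps × 1080 s = 15055.2 Mb = 1.882 GB.
Ratio: 3.367 / 1.882 = 1.789.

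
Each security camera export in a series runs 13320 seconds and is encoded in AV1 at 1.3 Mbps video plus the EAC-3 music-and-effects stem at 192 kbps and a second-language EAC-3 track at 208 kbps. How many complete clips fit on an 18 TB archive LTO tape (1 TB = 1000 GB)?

Audio total: 192 + 208 = 400 kbps = 0.400 Mbps.
Total bitrate: 1.700 Mbps.
Per item: 1.700 Mbps × 13320 s = 22,644 Mb = 2,830 MB.
Capacity: 18 TB = 144,000,000 Mb; 6359.30 items → 6359 complete.

6359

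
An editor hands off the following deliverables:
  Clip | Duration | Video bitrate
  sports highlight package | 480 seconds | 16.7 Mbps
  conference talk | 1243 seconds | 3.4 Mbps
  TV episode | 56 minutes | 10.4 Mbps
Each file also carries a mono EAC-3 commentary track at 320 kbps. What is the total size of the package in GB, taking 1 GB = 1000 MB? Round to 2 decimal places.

Audio: 320 kbps = 0.320 Mbps.
sports highlight package: 17.020 Mbps × 480 s = 8169.6 Mb
conference talk: 3.720 Mbps × 1243 s = 4624.0 Mb
TV episode: 10.720 Mbps × 3360 s = 36019.2 Mb
Total: 48812.8 Mb = 6101.6 MB.
= 6.102 GB.

6.10 GB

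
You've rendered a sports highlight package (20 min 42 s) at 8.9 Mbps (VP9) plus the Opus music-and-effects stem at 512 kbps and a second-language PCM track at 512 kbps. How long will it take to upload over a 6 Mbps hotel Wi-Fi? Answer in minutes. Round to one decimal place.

20 min 42 s = 1242 s
Audio total: 512 + 512 = 1024 kbps = 1.024 Mbps.
Total bitrate: 9.924 Mbps.
File: 9.924 Mbps × 1242 s = 12325.6 Mb.
At 6 Mbps: 12325.6 / 6 = 2054.3 s ≈ 34.2 minutes.

34.2 minutes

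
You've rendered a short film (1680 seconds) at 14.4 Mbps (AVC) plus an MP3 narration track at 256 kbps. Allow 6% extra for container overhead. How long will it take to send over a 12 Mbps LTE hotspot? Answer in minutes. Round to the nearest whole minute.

Audio: 256 kbps = 0.256 Mbps.
Total bitrate: 14.656 Mbps.
File: 14.656 Mbps × 1680 s = 24622.1 Mb.
With 6% container overhead: ×1.06. → 26099.4 Mb.
At 12 Mbps: 26099.4 / 12 = 2175.0 s ≈ 36.2 minutes.

36 minutes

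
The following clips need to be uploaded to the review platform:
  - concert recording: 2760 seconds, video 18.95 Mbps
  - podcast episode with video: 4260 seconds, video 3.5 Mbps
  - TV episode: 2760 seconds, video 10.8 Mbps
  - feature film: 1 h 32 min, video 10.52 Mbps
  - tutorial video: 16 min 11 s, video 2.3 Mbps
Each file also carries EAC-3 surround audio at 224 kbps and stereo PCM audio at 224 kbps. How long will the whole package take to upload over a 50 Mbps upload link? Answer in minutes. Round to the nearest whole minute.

55 minutes

Audio total: 224 + 224 = 448 kbps = 0.448 Mbps.
concert recording: 19.398 Mbps × 2760 s = 53538.5 Mb
podcast episode with video: 3.948 Mbps × 4260 s = 16818.5 Mb
TV episode: 11.248 Mbps × 2760 s = 31044.5 Mb
feature film: 10.968 Mbps × 5520 s = 60543.4 Mb
tutorial video: 2.748 Mbps × 971 s = 2668.3 Mb
Total: 164613.1 Mb = 20576.6 MB.
At 50 Mbps: 164613.1 / 50 = 3292 s ≈ 54.9 minutes.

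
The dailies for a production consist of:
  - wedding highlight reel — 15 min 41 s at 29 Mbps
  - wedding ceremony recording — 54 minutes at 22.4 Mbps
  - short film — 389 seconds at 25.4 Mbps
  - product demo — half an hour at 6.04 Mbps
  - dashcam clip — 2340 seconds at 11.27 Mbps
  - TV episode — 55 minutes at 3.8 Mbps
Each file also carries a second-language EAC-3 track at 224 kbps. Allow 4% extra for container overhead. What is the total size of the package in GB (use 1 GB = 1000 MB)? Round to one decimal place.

21.1 GB

Audio: 224 kbps = 0.224 Mbps.
wedding highlight reel: 29.224 Mbps × 941 s × 1.04 = 28599.8 Mb
wedding ceremony recording: 22.624 Mbps × 3240 s × 1.04 = 76233.8 Mb
short film: 25.624 Mbps × 389 s × 1.04 = 10366.4 Mb
product demo: 6.264 Mbps × 1800 s × 1.04 = 11726.2 Mb
dashcam clip: 11.494 Mbps × 2340 s × 1.04 = 27971.8 Mb
TV episode: 4.024 Mbps × 3300 s × 1.04 = 13810.4 Mb
Total: 168708.4 Mb = 21088.6 MB.
= 21.09 GB.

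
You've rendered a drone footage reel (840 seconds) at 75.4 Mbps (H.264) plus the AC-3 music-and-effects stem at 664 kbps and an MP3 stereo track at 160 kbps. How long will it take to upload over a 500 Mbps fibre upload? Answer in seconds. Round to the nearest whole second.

128 seconds

Audio total: 664 + 160 = 824 kbps = 0.824 Mbps.
Total bitrate: 76.224 Mbps.
File: 76.224 Mbps × 840 s = 64028.2 Mb.
At 500 Mbps: 64028.2 / 500 = 128.1 s ≈ 128 seconds.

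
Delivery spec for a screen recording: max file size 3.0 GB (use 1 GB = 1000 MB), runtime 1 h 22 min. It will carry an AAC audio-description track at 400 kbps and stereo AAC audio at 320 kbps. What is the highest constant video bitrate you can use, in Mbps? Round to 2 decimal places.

4.16 Mbps

Budget: 3.0 GB = 24000.0 Mb.
1 h 22 min = 82 min = 4920 s
Total bitrate budget: 24000.0 Mb / 4920 s = 4.878 Mbps.
Audio total: 400 + 320 = 720 kbps = 0.720 Mbps.
Video: 4.878 − 0.720 = 4.158 Mbps.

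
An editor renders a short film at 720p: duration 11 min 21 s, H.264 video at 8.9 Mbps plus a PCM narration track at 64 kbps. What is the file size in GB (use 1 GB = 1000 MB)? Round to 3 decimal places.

0.763 GB

11 min 21 s = 681 s
Audio: 64 kbps = 0.064 Mbps.
Total bitrate: 8.9 + 0.064 = 8.964 Mbps.
Stream data: 8.964 Mbps × 681 s = 6104.5 Mb.
6,104 Mb ÷ 8 = 763.1 MB → 0.7631 GB.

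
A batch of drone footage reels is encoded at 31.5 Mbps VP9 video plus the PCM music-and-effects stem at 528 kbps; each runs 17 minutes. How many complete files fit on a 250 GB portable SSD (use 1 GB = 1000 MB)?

61

17 min = 1020 s
Audio: 528 kbps = 0.528 Mbps.
Total bitrate: 32.028 Mbps.
Per item: 32.028 Mbps × 1020 s = 32,669 Mb = 4,084 MB.
Capacity: 250 GB = 2,000,000 Mb; 61.22 items → 61 complete.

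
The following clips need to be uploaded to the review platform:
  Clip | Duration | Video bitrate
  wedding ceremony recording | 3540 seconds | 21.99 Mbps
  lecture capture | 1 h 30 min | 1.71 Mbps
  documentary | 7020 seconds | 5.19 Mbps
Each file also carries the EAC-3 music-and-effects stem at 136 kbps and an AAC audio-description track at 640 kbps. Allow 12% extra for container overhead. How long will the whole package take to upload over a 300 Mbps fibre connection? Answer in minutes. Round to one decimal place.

Audio total: 136 + 640 = 776 kbps = 0.776 Mbps.
wedding ceremony recording: 22.766 Mbps × 3540 s × 1.12 = 90262.6 Mb
lecture capture: 2.486 Mbps × 5400 s × 1.12 = 15035.3 Mb
documentary: 5.966 Mbps × 7020 s × 1.12 = 46907.1 Mb
Total: 152205.0 Mb = 19025.6 MB.
At 300 Mbps: 152205.0 / 300 = 507 s ≈ 8.46 minutes.

8.5 minutes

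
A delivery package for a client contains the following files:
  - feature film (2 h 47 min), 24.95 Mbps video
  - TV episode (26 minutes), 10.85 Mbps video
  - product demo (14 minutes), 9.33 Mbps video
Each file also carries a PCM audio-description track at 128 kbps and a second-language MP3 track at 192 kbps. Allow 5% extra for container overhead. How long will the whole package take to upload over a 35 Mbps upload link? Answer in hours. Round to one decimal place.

2.3 hours

Audio total: 128 + 192 = 320 kbps = 0.320 Mbps.
feature film: 25.270 Mbps × 10020 s × 1.05 = 265865.7 Mb
TV episode: 11.170 Mbps × 1560 s × 1.05 = 18296.5 Mb
product demo: 9.650 Mbps × 840 s × 1.05 = 8511.3 Mb
Total: 292673.4 Mb = 36584.2 MB.
At 35 Mbps: 292673.4 / 35 = 8362 s ≈ 2.32 hours.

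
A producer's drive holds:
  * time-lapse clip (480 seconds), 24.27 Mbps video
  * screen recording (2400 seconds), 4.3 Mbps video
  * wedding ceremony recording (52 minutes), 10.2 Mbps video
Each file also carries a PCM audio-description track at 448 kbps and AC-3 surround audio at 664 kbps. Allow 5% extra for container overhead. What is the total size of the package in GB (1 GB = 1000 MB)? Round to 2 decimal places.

Audio total: 448 + 664 = 1112 kbps = 1.112 Mbps.
time-lapse clip: 25.382 Mbps × 480 s × 1.05 = 12792.5 Mb
screen recording: 5.412 Mbps × 2400 s × 1.05 = 13638.2 Mb
wedding ceremony recording: 11.312 Mbps × 3120 s × 1.05 = 37058.1 Mb
Total: 63488.9 Mb = 7936.1 MB.
= 7.936 GB.

7.94 GB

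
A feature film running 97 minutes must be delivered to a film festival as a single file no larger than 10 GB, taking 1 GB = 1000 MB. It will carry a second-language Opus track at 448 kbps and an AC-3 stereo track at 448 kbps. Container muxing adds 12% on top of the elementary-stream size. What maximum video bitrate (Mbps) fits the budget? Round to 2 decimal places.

Budget: 10 GB = 80000.0 Mb.
Stream payload after overhead: 80000.0 / 1.12 = 71428.6 Mb.
97 min = 5820 s
Total bitrate budget: 71428.6 Mb / 5820 s = 12.273 Mbps.
Audio total: 448 + 448 = 896 kbps = 0.896 Mbps.
Video: 12.273 − 0.896 = 11.377 Mbps.

11.38 Mbps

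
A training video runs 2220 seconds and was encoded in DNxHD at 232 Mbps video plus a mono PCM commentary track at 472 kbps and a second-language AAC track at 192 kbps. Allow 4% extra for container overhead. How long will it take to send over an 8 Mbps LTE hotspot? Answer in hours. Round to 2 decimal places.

18.65 hours

Audio total: 472 + 192 = 664 kbps = 0.664 Mbps.
Total bitrate: 232.664 Mbps.
File: 232.664 Mbps × 2220 s = 516514.1 Mb.
With 4% container overhead: ×1.04. → 537174.6 Mb.
At 8 Mbps: 537174.6 / 8 = 67146.8 s ≈ 18.7 hours.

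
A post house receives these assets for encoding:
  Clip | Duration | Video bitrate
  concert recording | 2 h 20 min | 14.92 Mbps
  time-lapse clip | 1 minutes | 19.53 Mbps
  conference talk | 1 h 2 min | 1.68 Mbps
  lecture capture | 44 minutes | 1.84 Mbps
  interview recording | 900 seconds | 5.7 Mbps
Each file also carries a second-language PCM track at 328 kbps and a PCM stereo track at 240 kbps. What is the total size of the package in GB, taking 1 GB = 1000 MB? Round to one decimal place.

19.0 GB

Audio total: 328 + 240 = 568 kbps = 0.568 Mbps.
concert recording: 15.488 Mbps × 8400 s = 130099.2 Mb
time-lapse clip: 20.098 Mbps × 60 s = 1205.9 Mb
conference talk: 2.248 Mbps × 3720 s = 8362.6 Mb
lecture capture: 2.408 Mbps × 2640 s = 6357.1 Mb
interview recording: 6.268 Mbps × 900 s = 5641.2 Mb
Total: 151666.0 Mb = 18958.2 MB.
= 18.96 GB.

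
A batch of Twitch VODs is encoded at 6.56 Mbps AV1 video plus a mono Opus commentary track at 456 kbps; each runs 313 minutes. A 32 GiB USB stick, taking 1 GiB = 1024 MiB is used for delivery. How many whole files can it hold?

2

313 min = 18780 s
Audio: 456 kbps = 0.456 Mbps.
Total bitrate: 7.016 Mbps.
Per item: 7.016 Mbps × 18780 s = 131,760 Mb = 16,470 MB.
Capacity: 32 GiB = 274,878 Mb; 2.09 items → 2 complete.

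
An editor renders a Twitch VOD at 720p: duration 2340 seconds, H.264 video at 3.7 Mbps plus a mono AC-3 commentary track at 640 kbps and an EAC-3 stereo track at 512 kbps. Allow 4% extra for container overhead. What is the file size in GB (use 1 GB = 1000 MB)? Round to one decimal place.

1.5 GB

Audio total: 640 + 512 = 1152 kbps = 1.152 Mbps.
Total bitrate: 3.7 + 1.152 = 4.852 Mbps.
Stream data: 4.852 Mbps × 2340 s = 11353.7 Mb.
With 4% container overhead: ×1.04.
11,808 Mb ÷ 8 = 1,476 MB → 1.476 GB.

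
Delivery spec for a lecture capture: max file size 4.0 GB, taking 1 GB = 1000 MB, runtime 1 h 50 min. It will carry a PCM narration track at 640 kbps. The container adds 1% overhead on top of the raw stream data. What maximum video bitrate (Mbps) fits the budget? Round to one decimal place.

Budget: 4.0 GB = 32000.0 Mb.
Stream payload after overhead: 32000.0 / 1.01 = 31683.2 Mb.
1 h 50 min = 110 min = 6600 s
Total bitrate budget: 31683.2 Mb / 6600 s = 4.800 Mbps.
Audio: 640 kbps = 0.640 Mbps.
Video: 4.800 − 0.640 = 4.160 Mbps.

4.2 Mbps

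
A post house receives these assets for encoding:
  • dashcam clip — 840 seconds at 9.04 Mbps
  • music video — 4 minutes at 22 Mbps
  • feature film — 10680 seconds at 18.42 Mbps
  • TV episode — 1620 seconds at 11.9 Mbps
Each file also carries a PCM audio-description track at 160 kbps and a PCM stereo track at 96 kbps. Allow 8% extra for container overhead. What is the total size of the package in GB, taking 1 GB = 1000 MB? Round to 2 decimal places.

Audio total: 160 + 96 = 256 kbps = 0.256 Mbps.
dashcam clip: 9.296 Mbps × 840 s × 1.08 = 8433.3 Mb
music video: 22.256 Mbps × 240 s × 1.08 = 5768.8 Mb
feature film: 18.676 Mbps × 10680 s × 1.08 = 215416.5 Mb
TV episode: 12.156 Mbps × 1620 s × 1.08 = 21268.1 Mb
Total: 250886.7 Mb = 31360.8 MB.
= 31.36 GB.

31.36 GB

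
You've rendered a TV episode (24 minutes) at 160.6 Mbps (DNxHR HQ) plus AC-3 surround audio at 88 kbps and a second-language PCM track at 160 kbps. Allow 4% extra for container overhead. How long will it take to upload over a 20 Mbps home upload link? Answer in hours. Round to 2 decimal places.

24 min = 1440 s
Audio total: 88 + 160 = 248 kbps = 0.248 Mbps.
Total bitrate: 160.848 Mbps.
File: 160.848 Mbps × 1440 s = 231621.1 Mb.
With 4% container overhead: ×1.04. → 240886.0 Mb.
At 20 Mbps: 240886.0 / 20 = 12044.3 s ≈ 3.35 hours.

3.35 hours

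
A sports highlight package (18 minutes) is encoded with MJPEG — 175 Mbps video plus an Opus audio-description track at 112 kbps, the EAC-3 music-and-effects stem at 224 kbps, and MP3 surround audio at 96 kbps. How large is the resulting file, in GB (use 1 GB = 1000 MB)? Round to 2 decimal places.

23.68 GB

18 min = 1080 s
Audio total: 112 + 224 + 96 = 432 kbps = 0.432 Mbps.
Total bitrate: 175 + 0.432 = 175.432 Mbps.
Stream data: 175.432 Mbps × 1080 s = 189466.6 Mb.
189,467 Mb ÷ 8 = 23,683 MB → 23.68 GB.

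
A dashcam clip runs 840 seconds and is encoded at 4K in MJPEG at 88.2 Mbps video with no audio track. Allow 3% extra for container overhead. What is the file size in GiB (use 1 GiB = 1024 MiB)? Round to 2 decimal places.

8.88 GiB

Total bitrate: 88.2 Mbps.
Stream data: 88.200 Mbps × 840 s = 74088.0 Mb.
With 3% container overhead: ×1.03.
76,311 Mb = 9,538,830,000 bytes ÷ 1,073,741,824 = 8.884 GiB.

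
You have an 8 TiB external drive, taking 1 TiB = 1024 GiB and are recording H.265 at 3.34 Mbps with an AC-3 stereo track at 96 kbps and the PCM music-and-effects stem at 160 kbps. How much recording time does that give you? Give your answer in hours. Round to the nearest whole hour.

Audio total: 96 + 160 = 256 kbps = 0.256 Mbps.
Total bitrate: 3.34 + 0.256 = 3.596 Mbps.
Capacity: 8 TiB = 70,368,744 Mb.
Recording time: 70,368,744 / 3.596 = 19,568,616 s ≈ 5,436 hours.

5436 hours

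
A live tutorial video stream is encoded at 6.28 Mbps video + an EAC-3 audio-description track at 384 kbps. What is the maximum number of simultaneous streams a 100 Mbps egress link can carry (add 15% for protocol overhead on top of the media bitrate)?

13

Audio: 384 kbps = 0.384 Mbps.
Per-viewer media rate: 6.664 Mbps.
On the wire with 15% overhead: 7.664 Mbps.
100 Mbps = 100.0 Mbps; 100.0 / 7.664 = 13.05 → 13 viewers.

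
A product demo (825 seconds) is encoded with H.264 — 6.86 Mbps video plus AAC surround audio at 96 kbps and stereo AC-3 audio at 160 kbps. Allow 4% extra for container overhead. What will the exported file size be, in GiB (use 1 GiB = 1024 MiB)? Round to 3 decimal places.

0.711 GiB

Audio total: 96 + 160 = 256 kbps = 0.256 Mbps.
Total bitrate: 6.86 + 0.256 = 7.116 Mbps.
Stream data: 7.116 Mbps × 825 s = 5870.7 Mb.
With 4% container overhead: ×1.04.
6,106 Mb = 763,191,000 bytes ÷ 1,073,741,824 = 0.7108 GiB.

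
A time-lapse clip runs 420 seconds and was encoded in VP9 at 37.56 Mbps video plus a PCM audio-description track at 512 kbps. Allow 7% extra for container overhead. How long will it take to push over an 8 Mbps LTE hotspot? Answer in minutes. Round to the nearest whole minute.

36 minutes

Audio: 512 kbps = 0.512 Mbps.
Total bitrate: 38.072 Mbps.
File: 38.072 Mbps × 420 s = 15990.2 Mb.
With 7% container overhead: ×1.07. → 17109.6 Mb.
At 8 Mbps: 17109.6 / 8 = 2138.7 s ≈ 35.6 minutes.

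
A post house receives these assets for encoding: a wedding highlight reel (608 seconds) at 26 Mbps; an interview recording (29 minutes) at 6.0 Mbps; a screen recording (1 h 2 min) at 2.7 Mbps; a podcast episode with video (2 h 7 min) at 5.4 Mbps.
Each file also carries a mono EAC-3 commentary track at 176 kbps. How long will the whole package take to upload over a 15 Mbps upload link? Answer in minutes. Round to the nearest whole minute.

Audio: 176 kbps = 0.176 Mbps.
wedding highlight reel: 26.176 Mbps × 608 s = 15915.0 Mb
interview recording: 6.176 Mbps × 1740 s = 10746.2 Mb
screen recording: 2.876 Mbps × 3720 s = 10698.7 Mb
podcast episode with video: 5.576 Mbps × 7620 s = 42489.1 Mb
Total: 79849.1 Mb = 9981.1 MB.
At 15 Mbps: 79849.1 / 15 = 5323 s ≈ 88.7 minutes.

89 minutes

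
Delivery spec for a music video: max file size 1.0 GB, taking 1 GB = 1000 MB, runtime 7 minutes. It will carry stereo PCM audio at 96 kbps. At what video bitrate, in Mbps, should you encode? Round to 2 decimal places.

Budget: 1.0 GB = 8000.0 Mb.
7 min = 420 s
Total bitrate budget: 8000.0 Mb / 420 s = 19.048 Mbps.
Audio: 96 kbps = 0.096 Mbps.
Video: 19.048 − 0.096 = 18.952 Mbps.

18.95 Mbps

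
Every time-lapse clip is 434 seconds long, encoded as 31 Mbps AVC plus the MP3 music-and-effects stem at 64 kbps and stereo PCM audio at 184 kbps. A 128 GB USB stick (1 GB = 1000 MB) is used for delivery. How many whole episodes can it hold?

Audio total: 64 + 184 = 248 kbps = 0.248 Mbps.
Total bitrate: 31.248 Mbps.
Per item: 31.248 Mbps × 434 s = 13,562 Mb = 1,695 MB.
Capacity: 128 GB = 1,024,000 Mb; 75.51 items → 75 complete.

75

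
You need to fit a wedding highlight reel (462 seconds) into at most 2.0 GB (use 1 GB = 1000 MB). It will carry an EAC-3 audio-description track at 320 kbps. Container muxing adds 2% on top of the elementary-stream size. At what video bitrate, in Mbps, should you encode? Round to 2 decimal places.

33.63 Mbps

Budget: 2.0 GB = 16000.0 Mb.
Stream payload after overhead: 16000.0 / 1.02 = 15686.3 Mb.
Total bitrate budget: 15686.3 Mb / 462 s = 33.953 Mbps.
Audio: 320 kbps = 0.320 Mbps.
Video: 33.953 − 0.320 = 33.633 Mbps.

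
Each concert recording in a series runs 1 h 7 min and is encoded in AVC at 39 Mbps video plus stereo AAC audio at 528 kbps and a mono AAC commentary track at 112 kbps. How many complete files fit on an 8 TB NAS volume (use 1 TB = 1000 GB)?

1 h 7 min = 67 min = 4020 s
Audio total: 528 + 112 = 640 kbps = 0.640 Mbps.
Total bitrate: 39.640 Mbps.
Per item: 39.640 Mbps × 4020 s = 159,353 Mb = 19,919 MB.
Capacity: 8 TB = 64,000,000 Mb; 401.62 items → 401 complete.

401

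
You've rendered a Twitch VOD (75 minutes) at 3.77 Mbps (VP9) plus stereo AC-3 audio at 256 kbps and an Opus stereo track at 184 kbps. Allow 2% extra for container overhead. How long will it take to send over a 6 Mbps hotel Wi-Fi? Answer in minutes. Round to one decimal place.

53.7 minutes

75 min = 4500 s
Audio total: 256 + 184 = 440 kbps = 0.440 Mbps.
Total bitrate: 4.210 Mbps.
File: 4.210 Mbps × 4500 s = 18945.0 Mb.
With 2% container overhead: ×1.02. → 19323.9 Mb.
At 6 Mbps: 19323.9 / 6 = 3220.7 s ≈ 53.7 minutes.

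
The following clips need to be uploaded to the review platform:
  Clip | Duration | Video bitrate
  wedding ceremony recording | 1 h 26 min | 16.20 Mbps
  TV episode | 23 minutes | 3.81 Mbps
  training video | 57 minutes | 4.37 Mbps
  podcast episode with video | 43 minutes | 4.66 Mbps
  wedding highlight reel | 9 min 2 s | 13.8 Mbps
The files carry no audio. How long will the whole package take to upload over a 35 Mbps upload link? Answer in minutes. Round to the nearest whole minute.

wedding ceremony recording: 16.200 Mbps × 5160 s = 83592.0 Mb
TV episode: 3.810 Mbps × 1380 s = 5257.8 Mb
training video: 4.370 Mbps × 3420 s = 14945.4 Mb
podcast episode with video: 4.660 Mbps × 2580 s = 12022.8 Mb
wedding highlight reel: 13.800 Mbps × 542 s = 7479.6 Mb
Total: 123297.6 Mb = 15412.2 MB.
At 35 Mbps: 123297.6 / 35 = 3523 s ≈ 58.7 minutes.

59 minutes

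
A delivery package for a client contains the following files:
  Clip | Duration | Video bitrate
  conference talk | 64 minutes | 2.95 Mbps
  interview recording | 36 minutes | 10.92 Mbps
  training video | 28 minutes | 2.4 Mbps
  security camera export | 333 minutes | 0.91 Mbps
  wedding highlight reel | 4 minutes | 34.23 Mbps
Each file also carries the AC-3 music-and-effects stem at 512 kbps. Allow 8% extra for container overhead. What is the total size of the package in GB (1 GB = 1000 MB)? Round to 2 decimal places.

Audio: 512 kbps = 0.512 Mbps.
conference talk: 3.462 Mbps × 3840 s × 1.08 = 14357.6 Mb
interview recording: 11.432 Mbps × 2160 s × 1.08 = 26668.6 Mb
training video: 2.912 Mbps × 1680 s × 1.08 = 5283.5 Mb
security camera export: 1.422 Mbps × 19980 s × 1.08 = 30684.5 Mb
wedding highlight reel: 34.742 Mbps × 240 s × 1.08 = 9005.1 Mb
Total: 85999.3 Mb = 10749.9 MB.
= 10.75 GB.

10.75 GB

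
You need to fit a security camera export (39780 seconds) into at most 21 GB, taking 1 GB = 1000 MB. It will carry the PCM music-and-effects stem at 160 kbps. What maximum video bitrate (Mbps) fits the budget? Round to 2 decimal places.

Budget: 21 GB = 168000.0 Mb.
Total bitrate budget: 168000.0 Mb / 39780 s = 4.223 Mbps.
Audio: 160 kbps = 0.160 Mbps.
Video: 4.223 − 0.160 = 4.063 Mbps.

4.06 Mbps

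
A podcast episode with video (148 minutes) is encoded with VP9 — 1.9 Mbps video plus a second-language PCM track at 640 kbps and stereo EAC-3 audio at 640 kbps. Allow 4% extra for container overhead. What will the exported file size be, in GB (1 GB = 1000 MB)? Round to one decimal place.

148 min = 8880 s
Audio total: 640 + 640 = 1280 kbps = 1.280 Mbps.
Total bitrate: 1.9 + 1.280 = 3.180 Mbps.
Stream data: 3.180 Mbps × 8880 s = 28238.4 Mb.
With 4% container overhead: ×1.04.
29,368 Mb ÷ 8 = 3,671 MB → 3.671 GB.

3.7 GB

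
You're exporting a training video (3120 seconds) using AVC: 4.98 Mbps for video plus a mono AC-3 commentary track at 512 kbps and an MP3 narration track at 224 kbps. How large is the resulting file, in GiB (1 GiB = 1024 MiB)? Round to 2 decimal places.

2.08 GiB

Audio total: 512 + 224 = 736 kbps = 0.736 Mbps.
Total bitrate: 4.98 + 0.736 = 5.716 Mbps.
Stream data: 5.716 Mbps × 3120 s = 17833.9 Mb.
17,834 Mb = 2,229,240,000 bytes ÷ 1,073,741,824 = 2.076 GiB.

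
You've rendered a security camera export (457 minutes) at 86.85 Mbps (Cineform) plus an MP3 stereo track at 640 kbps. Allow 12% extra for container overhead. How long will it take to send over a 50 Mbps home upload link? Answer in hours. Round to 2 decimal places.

14.93 hours

457 min = 27420 s
Audio: 640 kbps = 0.640 Mbps.
Total bitrate: 87.490 Mbps.
File: 87.490 Mbps × 27420 s = 2398975.8 Mb.
With 12% container overhead: ×1.12. → 2686852.9 Mb.
At 50 Mbps: 2686852.9 / 50 = 53737.1 s ≈ 14.9 hours.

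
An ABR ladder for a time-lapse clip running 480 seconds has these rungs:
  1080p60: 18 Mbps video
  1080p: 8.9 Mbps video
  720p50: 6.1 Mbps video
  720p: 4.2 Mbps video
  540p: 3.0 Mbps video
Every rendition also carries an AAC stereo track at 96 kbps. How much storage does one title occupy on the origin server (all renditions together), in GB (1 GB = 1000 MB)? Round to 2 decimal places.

Audio: 96 kbps = 0.096 Mbps.
Sum of rendition bitrates: (18+0.096) + (8.9+0.096) + (6.1+0.096) + (4.2+0.096) + (3.0+0.096) = 40.680 Mbps.
× 480 s = 19,526 Mb = 2,441 MB = 2.441 GB.

2.44 GB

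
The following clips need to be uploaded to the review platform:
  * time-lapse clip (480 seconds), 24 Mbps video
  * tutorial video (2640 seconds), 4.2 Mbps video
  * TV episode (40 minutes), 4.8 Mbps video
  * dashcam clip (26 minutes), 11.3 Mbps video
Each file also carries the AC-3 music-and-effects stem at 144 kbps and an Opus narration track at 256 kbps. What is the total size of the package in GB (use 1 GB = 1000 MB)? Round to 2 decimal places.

Audio total: 144 + 256 = 400 kbps = 0.400 Mbps.
time-lapse clip: 24.400 Mbps × 480 s = 11712.0 Mb
tutorial video: 4.600 Mbps × 2640 s = 12144.0 Mb
TV episode: 5.200 Mbps × 2400 s = 12480.0 Mb
dashcam clip: 11.700 Mbps × 1560 s = 18252.0 Mb
Total: 54588.0 Mb = 6823.5 MB.
= 6.824 GB.

6.82 GB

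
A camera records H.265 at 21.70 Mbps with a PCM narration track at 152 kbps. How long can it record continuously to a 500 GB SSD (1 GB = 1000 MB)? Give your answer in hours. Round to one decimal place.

Audio: 152 kbps = 0.152 Mbps.
Total bitrate: 21.70 + 0.152 = 21.852 Mbps.
Capacity: 500 GB = 4,000,000 Mb.
Recording time: 4,000,000 / 21.852 = 183,050 s ≈ 50.8 hours.

50.8 hours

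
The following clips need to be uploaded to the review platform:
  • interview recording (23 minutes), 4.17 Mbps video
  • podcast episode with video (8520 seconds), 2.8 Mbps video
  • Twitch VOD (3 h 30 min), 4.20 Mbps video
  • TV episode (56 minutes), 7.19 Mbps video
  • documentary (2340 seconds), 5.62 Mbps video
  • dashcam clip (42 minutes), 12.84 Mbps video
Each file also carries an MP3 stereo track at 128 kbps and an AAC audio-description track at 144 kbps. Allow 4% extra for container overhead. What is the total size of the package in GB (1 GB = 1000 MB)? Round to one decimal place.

20.9 GB

Audio total: 128 + 144 = 272 kbps = 0.272 Mbps.
interview recording: 4.442 Mbps × 1380 s × 1.04 = 6375.2 Mb
podcast episode with video: 3.072 Mbps × 8520 s × 1.04 = 27220.4 Mb
Twitch VOD: 4.472 Mbps × 12600 s × 1.04 = 58601.1 Mb
TV episode: 7.462 Mbps × 3360 s × 1.04 = 26075.2 Mb
documentary: 5.892 Mbps × 2340 s × 1.04 = 14338.8 Mb
dashcam clip: 13.112 Mbps × 2520 s × 1.04 = 34363.9 Mb
Total: 166974.5 Mb = 20871.8 MB.
= 20.87 GB.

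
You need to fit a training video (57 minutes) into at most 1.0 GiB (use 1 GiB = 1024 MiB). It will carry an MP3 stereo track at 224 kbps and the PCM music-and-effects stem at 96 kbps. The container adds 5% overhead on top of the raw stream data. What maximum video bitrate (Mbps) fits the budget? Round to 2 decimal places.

2.07 Mbps

Budget: 1.0 GiB = 8589.9 Mb.
Stream payload after overhead: 8589.9 / 1.05 = 8180.9 Mb.
57 min = 3420 s
Total bitrate budget: 8180.9 Mb / 3420 s = 2.392 Mbps.
Audio total: 224 + 96 = 320 kbps = 0.320 Mbps.
Video: 2.392 − 0.320 = 2.072 Mbps.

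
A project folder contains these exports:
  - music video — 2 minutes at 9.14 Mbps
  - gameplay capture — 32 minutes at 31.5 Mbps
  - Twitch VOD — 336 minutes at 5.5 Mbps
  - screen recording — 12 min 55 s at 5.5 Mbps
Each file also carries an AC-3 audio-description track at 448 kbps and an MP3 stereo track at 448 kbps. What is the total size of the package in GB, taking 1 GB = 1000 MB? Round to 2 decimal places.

24.66 GB

Audio total: 448 + 448 = 896 kbps = 0.896 Mbps.
music video: 10.036 Mbps × 120 s = 1204.3 Mb
gameplay capture: 32.396 Mbps × 1920 s = 62200.3 Mb
Twitch VOD: 6.396 Mbps × 20160 s = 128943.4 Mb
screen recording: 6.396 Mbps × 775 s = 4956.9 Mb
Total: 197304.9 Mb = 24663.1 MB.
= 24.66 GB.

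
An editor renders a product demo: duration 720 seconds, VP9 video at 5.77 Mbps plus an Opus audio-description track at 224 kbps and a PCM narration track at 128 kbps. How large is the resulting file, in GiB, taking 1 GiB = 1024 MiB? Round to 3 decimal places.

0.513 GiB

Audio total: 224 + 128 = 352 kbps = 0.352 Mbps.
Total bitrate: 5.77 + 0.352 = 6.122 Mbps.
Stream data: 6.122 Mbps × 720 s = 4407.8 Mb.
4,408 Mb = 550,980,000 bytes ÷ 1,073,741,824 = 0.5131 GiB.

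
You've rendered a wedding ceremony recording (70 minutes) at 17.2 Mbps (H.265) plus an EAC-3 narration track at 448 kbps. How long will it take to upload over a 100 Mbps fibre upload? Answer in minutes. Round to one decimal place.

70 min = 4200 s
Audio: 448 kbps = 0.448 Mbps.
Total bitrate: 17.648 Mbps.
File: 17.648 Mbps × 4200 s = 74121.6 Mb.
At 100 Mbps: 74121.6 / 100 = 741.2 s ≈ 12.4 minutes.

12.4 minutes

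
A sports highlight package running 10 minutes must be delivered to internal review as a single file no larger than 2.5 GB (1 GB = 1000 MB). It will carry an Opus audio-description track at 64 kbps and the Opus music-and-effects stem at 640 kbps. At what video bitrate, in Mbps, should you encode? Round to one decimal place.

32.6 Mbps

Budget: 2.5 GB = 20000.0 Mb.
10 min = 600 s
Total bitrate budget: 20000.0 Mb / 600 s = 33.333 Mbps.
Audio total: 64 + 640 = 704 kbps = 0.704 Mbps.
Video: 33.333 − 0.704 = 32.629 Mbps.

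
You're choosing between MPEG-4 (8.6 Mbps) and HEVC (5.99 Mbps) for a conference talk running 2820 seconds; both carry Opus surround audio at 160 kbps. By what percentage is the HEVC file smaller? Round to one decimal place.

29.8%

Audio: 160 kbps = 0.160 Mbps.
MPEG-4: 8.760 Mbps × 2820 s = 24703.2 Mb = 2.876 GiB.
HEVC: 6.150 Mbps × 2820 s = 17343.0 Mb = 2.019 GiB.
Reduction: (1 − 2.019/2.876) × 100 = 29.79%.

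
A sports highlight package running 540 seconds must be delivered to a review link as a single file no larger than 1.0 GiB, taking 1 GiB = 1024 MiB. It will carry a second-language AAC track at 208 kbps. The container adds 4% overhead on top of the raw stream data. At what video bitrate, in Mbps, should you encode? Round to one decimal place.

Budget: 1.0 GiB = 8589.9 Mb.
Stream payload after overhead: 8589.9 / 1.04 = 8259.6 Mb.
Total bitrate budget: 8259.6 Mb / 540 s = 15.295 Mbps.
Audio: 208 kbps = 0.208 Mbps.
Video: 15.295 − 0.208 = 15.087 Mbps.

15.1 Mbps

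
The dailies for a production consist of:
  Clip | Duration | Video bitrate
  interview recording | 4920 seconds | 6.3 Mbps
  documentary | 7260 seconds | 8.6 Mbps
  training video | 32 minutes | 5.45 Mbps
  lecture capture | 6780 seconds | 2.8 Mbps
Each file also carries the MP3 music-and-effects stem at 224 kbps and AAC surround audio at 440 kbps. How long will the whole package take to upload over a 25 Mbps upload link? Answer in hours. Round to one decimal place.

Audio total: 224 + 440 = 664 kbps = 0.664 Mbps.
interview recording: 6.964 Mbps × 4920 s = 34262.9 Mb
documentary: 9.264 Mbps × 7260 s = 67256.6 Mb
training video: 6.114 Mbps × 1920 s = 11738.9 Mb
lecture capture: 3.464 Mbps × 6780 s = 23485.9 Mb
Total: 136744.3 Mb = 17093.0 MB.
At 25 Mbps: 136744.3 / 25 = 5470 s ≈ 1.52 hours.

1.5 hours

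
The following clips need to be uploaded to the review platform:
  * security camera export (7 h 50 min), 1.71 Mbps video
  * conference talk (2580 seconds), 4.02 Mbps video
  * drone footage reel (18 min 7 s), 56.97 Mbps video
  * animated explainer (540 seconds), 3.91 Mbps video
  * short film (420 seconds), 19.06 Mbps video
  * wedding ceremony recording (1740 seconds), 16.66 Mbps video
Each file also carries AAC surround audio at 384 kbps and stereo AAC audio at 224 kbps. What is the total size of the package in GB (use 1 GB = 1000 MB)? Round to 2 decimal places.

Audio total: 384 + 224 = 608 kbps = 0.608 Mbps.
security camera export: 2.318 Mbps × 28200 s = 65367.6 Mb
conference talk: 4.628 Mbps × 2580 s = 11940.2 Mb
drone footage reel: 57.578 Mbps × 1087 s = 62587.3 Mb
animated explainer: 4.518 Mbps × 540 s = 2439.7 Mb
short film: 19.668 Mbps × 420 s = 8260.6 Mb
wedding ceremony recording: 17.268 Mbps × 1740 s = 30046.3 Mb
Total: 180641.7 Mb = 22580.2 MB.
= 22.58 GB.

22.58 GB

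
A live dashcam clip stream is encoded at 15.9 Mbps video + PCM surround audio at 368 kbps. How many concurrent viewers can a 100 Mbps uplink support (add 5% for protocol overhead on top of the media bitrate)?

5

Audio: 368 kbps = 0.368 Mbps.
Per-viewer media rate: 16.268 Mbps.
On the wire with 5% overhead: 17.081 Mbps.
100 Mbps = 100.0 Mbps; 100.0 / 17.081 = 5.85 → 5 viewers.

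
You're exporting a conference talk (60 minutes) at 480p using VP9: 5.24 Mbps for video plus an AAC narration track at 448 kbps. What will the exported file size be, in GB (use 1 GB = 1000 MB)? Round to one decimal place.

60 min = 3600 s
Audio: 448 kbps = 0.448 Mbps.
Total bitrate: 5.24 + 0.448 = 5.688 Mbps.
Stream data: 5.688 Mbps × 3600 s = 20476.8 Mb.
20,477 Mb ÷ 8 = 2,560 MB → 2.560 GB.

2.6 GB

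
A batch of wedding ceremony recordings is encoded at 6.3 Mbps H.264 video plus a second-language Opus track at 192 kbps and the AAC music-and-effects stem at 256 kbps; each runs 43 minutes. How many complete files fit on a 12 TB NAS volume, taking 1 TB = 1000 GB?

43 min = 2580 s
Audio total: 192 + 256 = 448 kbps = 0.448 Mbps.
Total bitrate: 6.748 Mbps.
Per item: 6.748 Mbps × 2580 s = 17,410 Mb = 2,176 MB.
Capacity: 12 TB = 96,000,000 Mb; 5514.12 items → 5514 complete.

5514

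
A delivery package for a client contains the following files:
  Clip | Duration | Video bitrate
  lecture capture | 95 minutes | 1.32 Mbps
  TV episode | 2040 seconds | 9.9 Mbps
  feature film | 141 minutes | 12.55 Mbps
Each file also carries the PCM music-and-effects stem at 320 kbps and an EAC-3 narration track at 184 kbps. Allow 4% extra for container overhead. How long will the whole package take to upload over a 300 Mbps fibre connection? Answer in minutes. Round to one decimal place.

8.2 minutes

Audio total: 320 + 184 = 504 kbps = 0.504 Mbps.
lecture capture: 1.824 Mbps × 5700 s × 1.04 = 10812.7 Mb
TV episode: 10.404 Mbps × 2040 s × 1.04 = 22073.1 Mb
feature film: 13.054 Mbps × 8460 s × 1.04 = 114854.3 Mb
Total: 147740.1 Mb = 18467.5 MB.
At 300 Mbps: 147740.1 / 300 = 492 s ≈ 8.21 minutes.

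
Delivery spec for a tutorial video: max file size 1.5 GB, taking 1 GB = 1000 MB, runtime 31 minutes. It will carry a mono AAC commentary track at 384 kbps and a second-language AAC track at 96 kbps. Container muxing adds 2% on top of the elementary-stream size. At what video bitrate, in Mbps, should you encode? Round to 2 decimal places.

Budget: 1.5 GB = 12000.0 Mb.
Stream payload after overhead: 12000.0 / 1.02 = 11764.7 Mb.
31 min = 1860 s
Total bitrate budget: 11764.7 Mb / 1860 s = 6.325 Mbps.
Audio total: 384 + 96 = 480 kbps = 0.480 Mbps.
Video: 6.325 − 0.480 = 5.845 Mbps.

5.85 Mbps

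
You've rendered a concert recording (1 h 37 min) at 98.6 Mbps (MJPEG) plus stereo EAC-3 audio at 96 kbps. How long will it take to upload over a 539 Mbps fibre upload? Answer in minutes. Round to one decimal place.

17.8 minutes

1 h 37 min = 97 min = 5820 s
Audio: 96 kbps = 0.096 Mbps.
Total bitrate: 98.696 Mbps.
File: 98.696 Mbps × 5820 s = 574410.7 Mb.
At 539 Mbps: 574410.7 / 539 = 1065.7 s ≈ 17.8 minutes.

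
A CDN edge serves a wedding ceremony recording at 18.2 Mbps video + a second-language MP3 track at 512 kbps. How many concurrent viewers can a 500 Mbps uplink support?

Audio: 512 kbps = 0.512 Mbps.
Per-viewer media rate: 18.712 Mbps.
500 Mbps = 500.0 Mbps; 500.0 / 18.712 = 26.72 → 26 viewers.

26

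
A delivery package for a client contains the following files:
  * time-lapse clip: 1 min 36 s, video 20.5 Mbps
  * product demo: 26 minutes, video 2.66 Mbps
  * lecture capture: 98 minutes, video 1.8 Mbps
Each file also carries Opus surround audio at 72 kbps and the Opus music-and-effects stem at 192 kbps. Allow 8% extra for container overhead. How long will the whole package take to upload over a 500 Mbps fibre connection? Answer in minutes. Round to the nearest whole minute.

1 minutes

Audio total: 72 + 192 = 264 kbps = 0.264 Mbps.
time-lapse clip: 20.764 Mbps × 96 s × 1.08 = 2152.8 Mb
product demo: 2.924 Mbps × 1560 s × 1.08 = 4926.4 Mb
lecture capture: 2.064 Mbps × 5880 s × 1.08 = 13107.2 Mb
Total: 20186.4 Mb = 2523.3 MB.
At 500 Mbps: 20186.4 / 500 = 40 s ≈ 0.673 minutes.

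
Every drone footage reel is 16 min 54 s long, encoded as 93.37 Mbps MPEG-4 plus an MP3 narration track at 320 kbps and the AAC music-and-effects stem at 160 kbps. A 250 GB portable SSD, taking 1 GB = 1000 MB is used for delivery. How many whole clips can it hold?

16 min 54 s = 1014 s
Audio total: 320 + 160 = 480 kbps = 0.480 Mbps.
Total bitrate: 93.850 Mbps.
Per item: 93.850 Mbps × 1014 s = 95,164 Mb = 11,895 MB.
Capacity: 250 GB = 2,000,000 Mb; 21.02 items → 21 complete.

21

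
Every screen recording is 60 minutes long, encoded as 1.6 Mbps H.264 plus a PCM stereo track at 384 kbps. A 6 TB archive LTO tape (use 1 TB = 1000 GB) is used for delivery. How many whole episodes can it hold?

6720

60 min = 3600 s
Audio: 384 kbps = 0.384 Mbps.
Total bitrate: 1.984 Mbps.
Per item: 1.984 Mbps × 3600 s = 7,142 Mb = 892.8 MB.
Capacity: 6 TB = 48,000,000 Mb; 6720.43 items → 6720 complete.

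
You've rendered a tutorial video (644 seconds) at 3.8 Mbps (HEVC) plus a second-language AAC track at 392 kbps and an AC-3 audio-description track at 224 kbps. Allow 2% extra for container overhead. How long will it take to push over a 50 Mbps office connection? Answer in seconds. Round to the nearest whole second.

Audio total: 392 + 224 = 616 kbps = 0.616 Mbps.
Total bitrate: 4.416 Mbps.
File: 4.416 Mbps × 644 s = 2843.9 Mb.
With 2% container overhead: ×1.02. → 2900.8 Mb.
At 50 Mbps: 2900.8 / 50 = 58.0 s ≈ 58 seconds.

58 seconds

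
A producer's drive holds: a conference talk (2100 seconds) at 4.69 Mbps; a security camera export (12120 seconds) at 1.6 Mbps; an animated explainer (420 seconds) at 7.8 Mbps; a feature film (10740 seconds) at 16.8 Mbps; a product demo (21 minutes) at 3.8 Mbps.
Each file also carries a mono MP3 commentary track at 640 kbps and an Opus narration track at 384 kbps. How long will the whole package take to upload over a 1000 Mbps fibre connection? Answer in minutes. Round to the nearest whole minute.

4 minutes

Audio total: 640 + 384 = 1024 kbps = 1.024 Mbps.
conference talk: 5.714 Mbps × 2100 s = 11999.4 Mb
security camera export: 2.624 Mbps × 12120 s = 31802.9 Mb
animated explainer: 8.824 Mbps × 420 s = 3706.1 Mb
feature film: 17.824 Mbps × 10740 s = 191429.8 Mb
product demo: 4.824 Mbps × 1260 s = 6078.2 Mb
Total: 245016.4 Mb = 30627.0 MB.
At 1000 Mbps: 245016.4 / 1000 = 245 s ≈ 4.08 minutes.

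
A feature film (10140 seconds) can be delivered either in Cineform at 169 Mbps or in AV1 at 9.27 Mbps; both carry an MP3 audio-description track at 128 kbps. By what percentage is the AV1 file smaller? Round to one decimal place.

Audio: 128 kbps = 0.128 Mbps.
Cineform: 169.128 Mbps × 10140 s = 1714957.9 Mb = 214.370 GB.
AV1: 9.398 Mbps × 10140 s = 95295.7 Mb = 11.912 GB.
Reduction: (1 − 11.912/214.370) × 100 = 94.44%.

94.4%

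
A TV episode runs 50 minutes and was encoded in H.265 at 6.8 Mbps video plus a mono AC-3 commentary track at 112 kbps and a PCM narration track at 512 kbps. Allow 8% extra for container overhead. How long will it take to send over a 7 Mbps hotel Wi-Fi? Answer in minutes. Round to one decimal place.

50 min = 3000 s
Audio total: 112 + 512 = 624 kbps = 0.624 Mbps.
Total bitrate: 7.424 Mbps.
File: 7.424 Mbps × 3000 s = 22272.0 Mb.
With 8% container overhead: ×1.08. → 24053.8 Mb.
At 7 Mbps: 24053.8 / 7 = 3436.3 s ≈ 57.3 minutes.

57.3 minutes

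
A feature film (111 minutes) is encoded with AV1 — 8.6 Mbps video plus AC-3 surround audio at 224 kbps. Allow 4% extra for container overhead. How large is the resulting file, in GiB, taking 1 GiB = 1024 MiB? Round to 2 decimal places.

111 min = 6660 s
Audio: 224 kbps = 0.224 Mbps.
Total bitrate: 8.6 + 0.224 = 8.824 Mbps.
Stream data: 8.824 Mbps × 6660 s = 58767.8 Mb.
With 4% container overhead: ×1.04.
61,119 Mb = 7,639,819,200 bytes ÷ 1,073,741,824 = 7.115 GiB.

7.12 GiB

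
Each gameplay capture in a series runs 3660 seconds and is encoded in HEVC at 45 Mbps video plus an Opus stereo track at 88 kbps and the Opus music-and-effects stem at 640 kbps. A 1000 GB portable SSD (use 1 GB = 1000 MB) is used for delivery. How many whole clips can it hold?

47

Audio total: 88 + 640 = 728 kbps = 0.728 Mbps.
Total bitrate: 45.728 Mbps.
Per item: 45.728 Mbps × 3660 s = 167,364 Mb = 20,921 MB.
Capacity: 1000 GB = 8,000,000 Mb; 47.80 items → 47 complete.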